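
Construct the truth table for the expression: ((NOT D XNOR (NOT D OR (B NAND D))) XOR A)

B | A | D | Output
------------------
0 | 0 | 0 | 1
0 | 0 | 1 | 0
0 | 1 | 0 | 0
0 | 1 | 1 | 1
1 | 0 | 0 | 1
1 | 0 | 1 | 1
1 | 1 | 0 | 0
1 | 1 | 1 | 0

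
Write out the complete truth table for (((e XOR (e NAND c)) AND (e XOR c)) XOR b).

b | c | e | Output
------------------
0 | 0 | 0 | 0
0 | 0 | 1 | 0
0 | 1 | 0 | 1
0 | 1 | 1 | 0
1 | 0 | 0 | 1
1 | 0 | 1 | 1
1 | 1 | 0 | 0
1 | 1 | 1 | 1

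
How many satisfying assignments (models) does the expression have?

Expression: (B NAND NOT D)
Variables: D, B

Satisfying assignments: (0,0), (1,0), (1,1)
Count: 3 out of 4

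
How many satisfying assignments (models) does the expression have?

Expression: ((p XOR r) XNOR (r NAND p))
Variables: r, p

Satisfying assignments: (0,1), (1,0), (1,1)
Count: 3 out of 4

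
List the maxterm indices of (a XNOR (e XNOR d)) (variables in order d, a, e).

ΠM(0, 3, 5, 6) = (d OR a OR e) AND (d OR NOT a OR NOT e) AND (NOT d OR a OR NOT e) AND (NOT d OR NOT a OR e)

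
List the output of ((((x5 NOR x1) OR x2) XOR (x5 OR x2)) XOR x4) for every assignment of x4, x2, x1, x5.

x4 | x2 | x1 | x5 | Output
--------------------------
0 | 0 | 0 | 0 | 1
0 | 0 | 0 | 1 | 1
0 | 0 | 1 | 0 | 0
0 | 0 | 1 | 1 | 1
0 | 1 | 0 | 0 | 0
0 | 1 | 0 | 1 | 0
0 | 1 | 1 | 0 | 0
0 | 1 | 1 | 1 | 0
1 | 0 | 0 | 0 | 0
1 | 0 | 0 | 1 | 0
1 | 0 | 1 | 0 | 1
1 | 0 | 1 | 1 | 0
1 | 1 | 0 | 0 | 1
1 | 1 | 0 | 1 | 1
1 | 1 | 1 | 0 | 1
1 | 1 | 1 | 1 | 1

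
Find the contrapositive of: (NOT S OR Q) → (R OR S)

Contrapositive: NOT (R OR S) → NOT (NOT S OR Q)
Note: A statement and its contrapositive are logically equivalent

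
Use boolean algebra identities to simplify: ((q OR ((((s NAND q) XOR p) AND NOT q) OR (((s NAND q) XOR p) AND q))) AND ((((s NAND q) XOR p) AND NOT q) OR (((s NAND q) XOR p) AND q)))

By absorption (E AND (E OR v) = E) then distribution ((E AND v) OR (E AND NOT v) = E):
= ((s NAND q) XOR p)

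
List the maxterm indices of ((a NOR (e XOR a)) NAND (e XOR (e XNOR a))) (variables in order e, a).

ΠM(0) = (e OR a)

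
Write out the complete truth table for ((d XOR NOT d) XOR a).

a | d | Output
--------------
0 | 0 | 1
0 | 1 | 1
1 | 0 | 0
1 | 1 | 0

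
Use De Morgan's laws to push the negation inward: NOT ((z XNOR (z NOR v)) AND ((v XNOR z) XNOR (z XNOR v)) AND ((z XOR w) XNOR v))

NOT (z XNOR (z NOR v)) OR NOT ((v XNOR z) XNOR (z XNOR v)) OR NOT ((z XOR w) XNOR v)
De Morgan's: NOT(AND of terms) = OR of negations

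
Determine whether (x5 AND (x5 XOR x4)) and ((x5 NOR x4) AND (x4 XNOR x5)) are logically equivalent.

No. Counterexample: with x4=0, x5=0, Expression 1 = 0 but Expression 2 = 1.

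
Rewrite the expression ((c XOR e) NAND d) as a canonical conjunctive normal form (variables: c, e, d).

(c OR NOT e OR NOT d) AND (NOT c OR e OR NOT d)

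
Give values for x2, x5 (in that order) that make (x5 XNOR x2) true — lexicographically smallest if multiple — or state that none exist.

x2=0, x5=0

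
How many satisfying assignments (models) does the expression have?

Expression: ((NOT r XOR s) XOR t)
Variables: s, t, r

Satisfying assignments: (0,0,0), (0,1,1), (1,0,1), (1,1,0)
Count: 4 out of 8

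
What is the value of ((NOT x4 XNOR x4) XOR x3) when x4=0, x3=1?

Substituting: ((NOT 0 XNOR 0) XOR 1)
= 1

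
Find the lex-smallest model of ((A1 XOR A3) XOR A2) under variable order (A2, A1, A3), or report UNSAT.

A2=0, A1=0, A3=1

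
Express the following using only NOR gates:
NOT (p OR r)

(((p NOR r) NOR (p NOR r)) NOR ((p NOR r) NOR (p NOR r)))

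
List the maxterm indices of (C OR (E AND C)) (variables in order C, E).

ΠM(0, 1) = (C OR E) AND (C OR NOT E)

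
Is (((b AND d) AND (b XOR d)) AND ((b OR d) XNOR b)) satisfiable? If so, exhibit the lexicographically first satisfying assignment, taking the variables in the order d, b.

UNSATISFIABLE - no assignment makes this expression true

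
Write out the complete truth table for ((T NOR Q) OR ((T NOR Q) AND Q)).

T | Q | Output
--------------
0 | 0 | 1
0 | 1 | 0
1 | 0 | 0
1 | 1 | 0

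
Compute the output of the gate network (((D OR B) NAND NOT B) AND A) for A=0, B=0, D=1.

Substituting: (((1 OR 0) NAND NOT 0) AND 0)
= 0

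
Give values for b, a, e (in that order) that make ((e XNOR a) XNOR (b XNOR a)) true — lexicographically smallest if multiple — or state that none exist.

b=0, a=0, e=0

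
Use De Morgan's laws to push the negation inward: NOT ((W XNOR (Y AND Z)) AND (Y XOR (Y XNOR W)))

NOT (W XNOR (Y AND Z)) OR NOT (Y XOR (Y XNOR W))
De Morgan's: NOT(AND of terms) = OR of negations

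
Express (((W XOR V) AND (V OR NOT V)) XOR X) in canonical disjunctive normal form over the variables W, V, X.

(NOT W AND NOT V AND X) OR (NOT W AND V AND NOT X) OR (W AND NOT V AND NOT X) OR (W AND V AND X)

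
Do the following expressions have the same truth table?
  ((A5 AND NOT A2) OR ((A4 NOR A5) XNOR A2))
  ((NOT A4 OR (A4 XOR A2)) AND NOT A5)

No. Counterexample: with A4=0, A2=0, A5=0, Expression 1 = 0 but Expression 2 = 1.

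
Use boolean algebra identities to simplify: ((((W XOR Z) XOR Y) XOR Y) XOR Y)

By XOR self-cancellation ((E XOR v) XOR v = E):
= ((W XOR Z) XOR Y)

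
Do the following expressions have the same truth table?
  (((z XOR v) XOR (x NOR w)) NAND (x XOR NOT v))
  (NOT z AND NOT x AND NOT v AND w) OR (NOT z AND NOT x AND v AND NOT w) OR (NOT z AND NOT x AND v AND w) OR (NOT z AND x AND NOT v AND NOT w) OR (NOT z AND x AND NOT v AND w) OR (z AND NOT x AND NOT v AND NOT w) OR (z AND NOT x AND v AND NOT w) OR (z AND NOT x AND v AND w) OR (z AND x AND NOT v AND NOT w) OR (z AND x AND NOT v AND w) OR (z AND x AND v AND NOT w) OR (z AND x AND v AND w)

Yes, they are equivalent — the two output columns agree on all 16 assignments:
z | x | v | w | Expression 1 | Expression 2
-------------------------------------------
0 | 0 | 0 | 0 | 0 | 0
0 | 0 | 0 | 1 | 1 | 1
0 | 0 | 1 | 0 | 1 | 1
0 | 0 | 1 | 1 | 1 | 1
0 | 1 | 0 | 0 | 1 | 1
0 | 1 | 0 | 1 | 1 | 1
0 | 1 | 1 | 0 | 0 | 0
0 | 1 | 1 | 1 | 0 | 0
1 | 0 | 0 | 0 | 1 | 1
1 | 0 | 0 | 1 | 0 | 0
1 | 0 | 1 | 0 | 1 | 1
1 | 0 | 1 | 1 | 1 | 1
1 | 1 | 0 | 0 | 1 | 1
1 | 1 | 0 | 1 | 1 | 1
1 | 1 | 1 | 0 | 1 | 1
1 | 1 | 1 | 1 | 1 | 1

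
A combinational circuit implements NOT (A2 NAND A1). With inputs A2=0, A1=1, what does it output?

Substituting: NOT (0 NAND 1)
= 0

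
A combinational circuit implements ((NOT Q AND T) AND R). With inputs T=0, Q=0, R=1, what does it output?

Substituting: ((NOT 0 AND 0) AND 1)
= 0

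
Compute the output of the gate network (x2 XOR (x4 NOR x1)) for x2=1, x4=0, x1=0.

Substituting: (1 XOR (0 NOR 0))
= 0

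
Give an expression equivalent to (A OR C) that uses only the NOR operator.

((A NOR C) NOR (A NOR C))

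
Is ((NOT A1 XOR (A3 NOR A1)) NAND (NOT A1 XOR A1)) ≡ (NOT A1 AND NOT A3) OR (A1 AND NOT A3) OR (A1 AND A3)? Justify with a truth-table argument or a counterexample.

Yes, they are equivalent — the two output columns agree on all 4 assignments:
A1 | A3 | Expression 1 | Expression 2
-------------------------------------
0 | 0 | 1 | 1
0 | 1 | 0 | 0
1 | 0 | 1 | 1
1 | 1 | 1 | 1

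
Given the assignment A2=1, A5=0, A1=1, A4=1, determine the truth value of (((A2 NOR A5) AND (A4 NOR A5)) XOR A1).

Substituting: (((1 NOR 0) AND (1 NOR 0)) XOR 1)
= 1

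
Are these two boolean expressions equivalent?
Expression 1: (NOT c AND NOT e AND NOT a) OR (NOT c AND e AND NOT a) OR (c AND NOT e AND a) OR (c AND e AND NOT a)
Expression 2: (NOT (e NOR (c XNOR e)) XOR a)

Yes, they are equivalent — the two output columns agree on all 8 assignments:
c | e | a | Expression 1 | Expression 2
---------------------------------------
0 | 0 | 0 | 1 | 1
0 | 0 | 1 | 0 | 0
0 | 1 | 0 | 1 | 1
0 | 1 | 1 | 0 | 0
1 | 0 | 0 | 0 | 0
1 | 0 | 1 | 1 | 1
1 | 1 | 0 | 1 | 1
1 | 1 | 1 | 0 | 0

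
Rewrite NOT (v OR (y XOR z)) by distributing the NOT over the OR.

NOT v AND NOT (y XOR z)
De Morgan's: NOT(OR of terms) = AND of negations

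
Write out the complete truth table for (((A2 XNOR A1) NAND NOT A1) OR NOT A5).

A1 | A5 | A2 | Output
---------------------
0 | 0 | 0 | 1
0 | 0 | 1 | 1
0 | 1 | 0 | 0
0 | 1 | 1 | 1
1 | 0 | 0 | 1
1 | 0 | 1 | 1
1 | 1 | 0 | 1
1 | 1 | 1 | 1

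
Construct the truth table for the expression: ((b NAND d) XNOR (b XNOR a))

b | a | d | Output
------------------
0 | 0 | 0 | 1
0 | 0 | 1 | 1
0 | 1 | 0 | 0
0 | 1 | 1 | 0
1 | 0 | 0 | 0
1 | 0 | 1 | 1
1 | 1 | 0 | 1
1 | 1 | 1 | 0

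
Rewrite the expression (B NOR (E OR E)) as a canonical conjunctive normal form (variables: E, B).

(E OR NOT B) AND (NOT E OR B) AND (NOT E OR NOT B)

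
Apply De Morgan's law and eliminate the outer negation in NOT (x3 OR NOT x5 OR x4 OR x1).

NOT x3 AND x5 AND NOT x4 AND NOT x1
De Morgan's: NOT(OR of terms) = AND of negations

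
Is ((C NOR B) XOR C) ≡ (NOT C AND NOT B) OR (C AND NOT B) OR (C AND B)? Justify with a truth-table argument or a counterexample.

Yes, they are equivalent — the two output columns agree on all 4 assignments:
C | B | Expression 1 | Expression 2
-----------------------------------
0 | 0 | 1 | 1
0 | 1 | 0 | 0
1 | 0 | 1 | 1
1 | 1 | 1 | 1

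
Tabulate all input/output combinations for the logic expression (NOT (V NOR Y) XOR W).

W | V | Y | Output
------------------
0 | 0 | 0 | 0
0 | 0 | 1 | 1
0 | 1 | 0 | 1
0 | 1 | 1 | 1
1 | 0 | 0 | 1
1 | 0 | 1 | 0
1 | 1 | 0 | 0
1 | 1 | 1 | 0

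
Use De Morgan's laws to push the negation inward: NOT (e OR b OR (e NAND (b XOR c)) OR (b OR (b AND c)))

NOT e AND NOT b AND NOT (e NAND (b XOR c)) AND NOT (b OR (b AND c))
De Morgan's: NOT(OR of terms) = AND of negations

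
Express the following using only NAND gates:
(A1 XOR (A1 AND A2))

((A1 NAND (A1 NAND ((A1 NAND A2) NAND (A1 NAND A2)))) NAND (((A1 NAND A2) NAND (A1 NAND A2)) NAND (A1 NAND ((A1 NAND A2) NAND (A1 NAND A2)))))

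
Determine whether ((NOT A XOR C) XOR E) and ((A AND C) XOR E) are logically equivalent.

No. Counterexample: with C=0, A=0, E=0, Expression 1 = 1 but Expression 2 = 0.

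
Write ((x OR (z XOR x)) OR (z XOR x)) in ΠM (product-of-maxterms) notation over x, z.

ΠM(0) = (x OR z)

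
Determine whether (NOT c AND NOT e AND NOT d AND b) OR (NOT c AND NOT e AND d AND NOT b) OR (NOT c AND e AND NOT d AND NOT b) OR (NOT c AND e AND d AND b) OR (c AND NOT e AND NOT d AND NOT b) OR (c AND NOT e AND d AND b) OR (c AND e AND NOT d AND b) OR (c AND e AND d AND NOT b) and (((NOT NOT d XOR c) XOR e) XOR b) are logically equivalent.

Yes, they are equivalent — the two output columns agree on all 16 assignments:
c | e | d | b | Expression 1 | Expression 2
-------------------------------------------
0 | 0 | 0 | 0 | 0 | 0
0 | 0 | 0 | 1 | 1 | 1
0 | 0 | 1 | 0 | 1 | 1
0 | 0 | 1 | 1 | 0 | 0
0 | 1 | 0 | 0 | 1 | 1
0 | 1 | 0 | 1 | 0 | 0
0 | 1 | 1 | 0 | 0 | 0
0 | 1 | 1 | 1 | 1 | 1
1 | 0 | 0 | 0 | 1 | 1
1 | 0 | 0 | 1 | 0 | 0
1 | 0 | 1 | 0 | 0 | 0
1 | 0 | 1 | 1 | 1 | 1
1 | 1 | 0 | 0 | 0 | 0
1 | 1 | 0 | 1 | 1 | 1
1 | 1 | 1 | 0 | 1 | 1
1 | 1 | 1 | 1 | 0 | 0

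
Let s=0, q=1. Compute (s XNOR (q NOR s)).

Substituting: (0 XNOR (1 NOR 0))
= 1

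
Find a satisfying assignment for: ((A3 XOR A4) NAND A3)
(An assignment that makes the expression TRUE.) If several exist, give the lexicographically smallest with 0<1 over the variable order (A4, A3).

A4=0, A3=0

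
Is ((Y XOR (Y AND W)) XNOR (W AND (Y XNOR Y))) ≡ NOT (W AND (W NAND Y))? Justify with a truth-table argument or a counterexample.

No. Counterexample: with W=0, Y=1, Expression 1 = 0 but Expression 2 = 1.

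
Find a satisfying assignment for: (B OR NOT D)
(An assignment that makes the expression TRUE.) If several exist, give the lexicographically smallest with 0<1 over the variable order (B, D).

B=0, D=0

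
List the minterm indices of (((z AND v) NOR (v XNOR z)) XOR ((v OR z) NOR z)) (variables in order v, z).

Σm(0, 1, 2) = (NOT v AND NOT z) OR (NOT v AND z) OR (v AND NOT z)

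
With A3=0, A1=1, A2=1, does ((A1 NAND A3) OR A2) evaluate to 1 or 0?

Substituting: ((1 NAND 0) OR 1)
= 1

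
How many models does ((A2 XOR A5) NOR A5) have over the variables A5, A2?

Satisfying assignments: (0,0)
Count: 1 out of 4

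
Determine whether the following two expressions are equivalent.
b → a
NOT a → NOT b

Yes, Contrapositive is always equivalent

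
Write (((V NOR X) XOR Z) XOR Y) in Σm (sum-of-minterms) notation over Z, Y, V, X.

Σm(0, 5, 6, 7, 9, 10, 11, 12) = (NOT Z AND NOT Y AND NOT V AND NOT X) OR (NOT Z AND Y AND NOT V AND X) OR (NOT Z AND Y AND V AND NOT X) OR (NOT Z AND Y AND V AND X) OR (Z AND NOT Y AND NOT V AND X) OR (Z AND NOT Y AND V AND NOT X) OR (Z AND NOT Y AND V AND X) OR (Z AND Y AND NOT V AND NOT X)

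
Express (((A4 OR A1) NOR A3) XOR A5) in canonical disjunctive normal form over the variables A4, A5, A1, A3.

(NOT A4 AND NOT A5 AND NOT A1 AND NOT A3) OR (NOT A4 AND A5 AND NOT A1 AND A3) OR (NOT A4 AND A5 AND A1 AND NOT A3) OR (NOT A4 AND A5 AND A1 AND A3) OR (A4 AND A5 AND NOT A1 AND NOT A3) OR (A4 AND A5 AND NOT A1 AND A3) OR (A4 AND A5 AND A1 AND NOT A3) OR (A4 AND A5 AND A1 AND A3)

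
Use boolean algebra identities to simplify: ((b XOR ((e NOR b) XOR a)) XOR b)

By XOR self-cancellation ((E XOR v) XOR v = E):
= ((e NOR b) XOR a)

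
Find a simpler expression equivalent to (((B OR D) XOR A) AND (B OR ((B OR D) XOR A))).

By absorption (E AND (E OR v) = E):
= ((B OR D) XOR A)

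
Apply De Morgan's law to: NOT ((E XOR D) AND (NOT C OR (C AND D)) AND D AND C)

NOT (E XOR D) OR NOT (NOT C OR (C AND D)) OR NOT D OR NOT C
De Morgan's: NOT(AND of terms) = OR of negations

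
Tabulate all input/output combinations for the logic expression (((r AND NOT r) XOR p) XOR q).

p | r | q | Output
------------------
0 | 0 | 0 | 0
0 | 0 | 1 | 1
0 | 1 | 0 | 0
0 | 1 | 1 | 1
1 | 0 | 0 | 1
1 | 0 | 1 | 0
1 | 1 | 0 | 1
1 | 1 | 1 | 0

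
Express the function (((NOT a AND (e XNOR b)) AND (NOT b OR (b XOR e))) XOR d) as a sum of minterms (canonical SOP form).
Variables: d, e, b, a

Σm(0, 9, 10, 11, 12, 13, 14, 15) = (NOT d AND NOT e AND NOT b AND NOT a) OR (d AND NOT e AND NOT b AND a) OR (d AND NOT e AND b AND NOT a) OR (d AND NOT e AND b AND a) OR (d AND e AND NOT b AND NOT a) OR (d AND e AND NOT b AND a) OR (d AND e AND b AND NOT a) OR (d AND e AND b AND a)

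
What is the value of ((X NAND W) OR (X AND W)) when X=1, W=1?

Substituting: ((1 NAND 1) OR (1 AND 1))
= 1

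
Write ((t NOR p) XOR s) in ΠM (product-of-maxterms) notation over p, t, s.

ΠM(1, 2, 4, 6) = (p OR t OR NOT s) AND (p OR NOT t OR s) AND (NOT p OR t OR s) AND (NOT p OR NOT t OR s)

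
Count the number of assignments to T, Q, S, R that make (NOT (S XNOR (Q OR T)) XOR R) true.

Satisfying assignments: (0,0,0,1), (0,0,1,0), (0,1,0,0), (0,1,1,1), (1,0,0,0), (1,0,1,1), (1,1,0,0), (1,1,1,1)
Count: 8 out of 16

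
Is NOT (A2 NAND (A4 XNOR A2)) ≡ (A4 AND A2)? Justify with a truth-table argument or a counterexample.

Yes, they are equivalent — the two output columns agree on all 4 assignments:
A4 | A2 | Expression 1 | Expression 2
-------------------------------------
0 | 0 | 0 | 0
0 | 1 | 0 | 0
1 | 0 | 0 | 0
1 | 1 | 1 | 1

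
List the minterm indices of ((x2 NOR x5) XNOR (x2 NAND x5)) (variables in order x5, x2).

Σm(0, 3) = (NOT x5 AND NOT x2) OR (x5 AND x2)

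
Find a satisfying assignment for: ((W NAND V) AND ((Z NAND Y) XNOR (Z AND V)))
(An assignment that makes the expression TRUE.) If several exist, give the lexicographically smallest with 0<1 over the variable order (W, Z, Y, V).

W=0, Z=1, Y=0, V=1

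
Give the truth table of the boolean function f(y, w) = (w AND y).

y | w | Output
--------------
0 | 0 | 0
0 | 1 | 0
1 | 0 | 0
1 | 1 | 1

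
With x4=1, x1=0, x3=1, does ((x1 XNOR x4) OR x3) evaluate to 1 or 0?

Substituting: ((0 XNOR 1) OR 1)
= 1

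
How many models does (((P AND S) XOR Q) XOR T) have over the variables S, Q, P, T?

Satisfying assignments: (0,0,0,1), (0,0,1,1), (0,1,0,0), (0,1,1,0), (1,0,0,1), (1,0,1,0), (1,1,0,0), (1,1,1,1)
Count: 8 out of 16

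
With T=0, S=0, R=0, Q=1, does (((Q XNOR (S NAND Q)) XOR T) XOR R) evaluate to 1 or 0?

Substituting: (((1 XNOR (0 NAND 1)) XOR 0) XOR 0)
= 1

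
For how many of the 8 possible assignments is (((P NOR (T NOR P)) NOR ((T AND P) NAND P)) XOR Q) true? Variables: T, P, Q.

Satisfying assignments: (0,0,1), (0,1,1), (1,0,1), (1,1,0)
Count: 4 out of 8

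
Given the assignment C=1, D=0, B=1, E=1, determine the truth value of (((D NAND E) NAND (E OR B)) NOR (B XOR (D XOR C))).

Substituting: (((0 NAND 1) NAND (1 OR 1)) NOR (1 XOR (0 XOR 1)))
= 1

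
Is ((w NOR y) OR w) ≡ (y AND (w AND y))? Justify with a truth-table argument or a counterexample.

No. Counterexample: with w=0, y=0, Expression 1 = 1 but Expression 2 = 0.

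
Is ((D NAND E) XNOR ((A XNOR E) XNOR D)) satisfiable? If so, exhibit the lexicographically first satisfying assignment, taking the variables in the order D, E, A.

D=0, E=0, A=1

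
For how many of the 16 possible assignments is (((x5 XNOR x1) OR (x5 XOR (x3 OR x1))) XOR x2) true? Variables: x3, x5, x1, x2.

Satisfying assignments: (0,0,0,0), (0,0,1,0), (0,1,0,0), (0,1,1,0), (1,0,0,0), (1,0,1,0), (1,1,0,1), (1,1,1,0)
Count: 8 out of 16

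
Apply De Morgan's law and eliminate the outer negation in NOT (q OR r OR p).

NOT q AND NOT r AND NOT p
De Morgan's: NOT(OR of terms) = AND of negations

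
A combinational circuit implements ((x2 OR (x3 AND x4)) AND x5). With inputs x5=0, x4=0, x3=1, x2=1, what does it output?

Substituting: ((1 OR (1 AND 0)) AND 0)
= 0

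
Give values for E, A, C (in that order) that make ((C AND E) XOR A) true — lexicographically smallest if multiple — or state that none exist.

E=0, A=1, C=0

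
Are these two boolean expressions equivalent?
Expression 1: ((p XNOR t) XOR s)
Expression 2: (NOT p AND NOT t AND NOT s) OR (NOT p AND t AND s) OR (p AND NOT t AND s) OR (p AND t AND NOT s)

Yes, they are equivalent — the two output columns agree on all 8 assignments:
p | t | s | Expression 1 | Expression 2
---------------------------------------
0 | 0 | 0 | 1 | 1
0 | 0 | 1 | 0 | 0
0 | 1 | 0 | 0 | 0
0 | 1 | 1 | 1 | 1
1 | 0 | 0 | 0 | 0
1 | 0 | 1 | 1 | 1
1 | 1 | 0 | 1 | 1
1 | 1 | 1 | 0 | 0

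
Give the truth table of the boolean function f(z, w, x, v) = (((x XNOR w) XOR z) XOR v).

z | w | x | v | Output
----------------------
0 | 0 | 0 | 0 | 1
0 | 0 | 0 | 1 | 0
0 | 0 | 1 | 0 | 0
0 | 0 | 1 | 1 | 1
0 | 1 | 0 | 0 | 0
0 | 1 | 0 | 1 | 1
0 | 1 | 1 | 0 | 1
0 | 1 | 1 | 1 | 0
1 | 0 | 0 | 0 | 0
1 | 0 | 0 | 1 | 1
1 | 0 | 1 | 0 | 1
1 | 0 | 1 | 1 | 0
1 | 1 | 0 | 0 | 1
1 | 1 | 0 | 1 | 0
1 | 1 | 1 | 0 | 0
1 | 1 | 1 | 1 | 1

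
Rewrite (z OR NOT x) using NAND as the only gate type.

((z NAND z) NAND ((x NAND x) NAND (x NAND x)))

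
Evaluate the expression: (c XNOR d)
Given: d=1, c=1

Substituting: (1 XNOR 1)
= 1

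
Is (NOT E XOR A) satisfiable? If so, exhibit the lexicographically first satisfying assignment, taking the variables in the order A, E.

A=0, E=0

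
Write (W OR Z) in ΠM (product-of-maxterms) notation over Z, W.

ΠM(0) = (Z OR W)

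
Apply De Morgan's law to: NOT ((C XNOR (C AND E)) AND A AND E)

NOT (C XNOR (C AND E)) OR NOT A OR NOT E
De Morgan's: NOT(AND of terms) = OR of negations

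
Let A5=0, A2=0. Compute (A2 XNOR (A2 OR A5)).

Substituting: (0 XNOR (0 OR 0))
= 1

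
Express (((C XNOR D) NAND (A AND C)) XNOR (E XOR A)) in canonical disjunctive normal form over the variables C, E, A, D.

(NOT C AND NOT E AND A AND NOT D) OR (NOT C AND NOT E AND A AND D) OR (NOT C AND E AND NOT A AND NOT D) OR (NOT C AND E AND NOT A AND D) OR (C AND NOT E AND A AND NOT D) OR (C AND E AND NOT A AND NOT D) OR (C AND E AND NOT A AND D) OR (C AND E AND A AND D)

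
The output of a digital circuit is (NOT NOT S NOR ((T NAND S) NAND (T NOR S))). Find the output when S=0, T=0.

Substituting: (NOT NOT 0 NOR ((0 NAND 0) NAND (0 NOR 0)))
= 1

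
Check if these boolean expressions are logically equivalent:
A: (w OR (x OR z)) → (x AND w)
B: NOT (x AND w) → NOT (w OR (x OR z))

Yes, Contrapositive is always equivalent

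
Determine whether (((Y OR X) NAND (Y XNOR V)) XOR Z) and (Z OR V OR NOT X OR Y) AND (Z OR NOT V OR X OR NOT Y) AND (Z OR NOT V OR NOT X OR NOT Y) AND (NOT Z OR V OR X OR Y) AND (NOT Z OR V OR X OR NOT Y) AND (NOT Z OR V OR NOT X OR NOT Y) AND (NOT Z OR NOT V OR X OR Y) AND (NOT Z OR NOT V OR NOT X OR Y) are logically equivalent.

Yes, they are equivalent — the two output columns agree on all 16 assignments:
Z | V | X | Y | Expression 1 | Expression 2
-------------------------------------------
0 | 0 | 0 | 0 | 1 | 1
0 | 0 | 0 | 1 | 1 | 1
0 | 0 | 1 | 0 | 0 | 0
0 | 0 | 1 | 1 | 1 | 1
0 | 1 | 0 | 0 | 1 | 1
0 | 1 | 0 | 1 | 0 | 0
0 | 1 | 1 | 0 | 1 | 1
0 | 1 | 1 | 1 | 0 | 0
1 | 0 | 0 | 0 | 0 | 0
1 | 0 | 0 | 1 | 0 | 0
1 | 0 | 1 | 0 | 1 | 1
1 | 0 | 1 | 1 | 0 | 0
1 | 1 | 0 | 0 | 0 | 0
1 | 1 | 0 | 1 | 1 | 1
1 | 1 | 1 | 0 | 0 | 0
1 | 1 | 1 | 1 | 1 | 1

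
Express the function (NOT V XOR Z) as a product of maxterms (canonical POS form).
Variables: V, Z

ΠM(1, 2) = (V OR NOT Z) AND (NOT V OR Z)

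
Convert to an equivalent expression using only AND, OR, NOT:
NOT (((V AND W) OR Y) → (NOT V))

((V AND W) OR Y) AND V
(Negated implication: NOT(A → B) = A AND NOT B)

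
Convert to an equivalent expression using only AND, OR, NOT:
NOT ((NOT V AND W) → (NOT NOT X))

(NOT V AND W) AND NOT X
(Negated implication: NOT(A → B) = A AND NOT B)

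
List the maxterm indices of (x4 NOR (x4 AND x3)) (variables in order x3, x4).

ΠM(1, 3) = (x3 OR NOT x4) AND (NOT x3 OR NOT x4)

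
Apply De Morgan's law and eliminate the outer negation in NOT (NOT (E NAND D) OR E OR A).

(E NAND D) AND NOT E AND NOT A
De Morgan's: NOT(OR of terms) = AND of negations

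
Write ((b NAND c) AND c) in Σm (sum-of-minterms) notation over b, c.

Σm(1) = (NOT b AND c)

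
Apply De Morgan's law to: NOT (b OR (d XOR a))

NOT b AND NOT (d XOR a)
De Morgan's: NOT(OR of terms) = AND of negations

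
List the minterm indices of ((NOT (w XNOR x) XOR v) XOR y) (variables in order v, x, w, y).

Σm(1, 2, 4, 7, 8, 11, 13, 14) = (NOT v AND NOT x AND NOT w AND y) OR (NOT v AND NOT x AND w AND NOT y) OR (NOT v AND x AND NOT w AND NOT y) OR (NOT v AND x AND w AND y) OR (v AND NOT x AND NOT w AND NOT y) OR (v AND NOT x AND w AND y) OR (v AND x AND NOT w AND y) OR (v AND x AND w AND NOT y)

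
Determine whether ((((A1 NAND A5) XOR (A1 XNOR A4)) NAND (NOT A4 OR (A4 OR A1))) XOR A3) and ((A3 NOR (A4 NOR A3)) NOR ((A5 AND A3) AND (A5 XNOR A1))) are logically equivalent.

No. Counterexample: with A3=0, A4=0, A5=0, A1=1, Expression 1 = 0 but Expression 2 = 1.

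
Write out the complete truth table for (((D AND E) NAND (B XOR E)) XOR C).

D | E | C | B | Output
----------------------
0 | 0 | 0 | 0 | 1
0 | 0 | 0 | 1 | 1
0 | 0 | 1 | 0 | 0
0 | 0 | 1 | 1 | 0
0 | 1 | 0 | 0 | 1
0 | 1 | 0 | 1 | 1
0 | 1 | 1 | 0 | 0
0 | 1 | 1 | 1 | 0
1 | 0 | 0 | 0 | 1
1 | 0 | 0 | 1 | 1
1 | 0 | 1 | 0 | 0
1 | 0 | 1 | 1 | 0
1 | 1 | 0 | 0 | 0
1 | 1 | 0 | 1 | 1
1 | 1 | 1 | 0 | 1
1 | 1 | 1 | 1 | 0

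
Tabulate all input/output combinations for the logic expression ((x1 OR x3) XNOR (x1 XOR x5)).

x5 | x3 | x1 | Output
---------------------
0 | 0 | 0 | 1
0 | 0 | 1 | 1
0 | 1 | 0 | 0
0 | 1 | 1 | 1
1 | 0 | 0 | 0
1 | 0 | 1 | 0
1 | 1 | 0 | 1
1 | 1 | 1 | 0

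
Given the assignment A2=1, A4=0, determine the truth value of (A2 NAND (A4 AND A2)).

Substituting: (1 NAND (0 AND 1))
= 1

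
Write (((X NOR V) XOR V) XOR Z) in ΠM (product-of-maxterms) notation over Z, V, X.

ΠM(1, 4, 6, 7) = (Z OR V OR NOT X) AND (NOT Z OR V OR X) AND (NOT Z OR NOT V OR X) AND (NOT Z OR NOT V OR NOT X)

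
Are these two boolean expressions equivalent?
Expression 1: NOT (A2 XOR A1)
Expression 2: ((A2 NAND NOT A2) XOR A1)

No. Counterexample: with A1=0, A2=1, Expression 1 = 0 but Expression 2 = 1.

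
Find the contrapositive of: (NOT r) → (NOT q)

Contrapositive: q → r
Note: A statement and its contrapositive are logically equivalent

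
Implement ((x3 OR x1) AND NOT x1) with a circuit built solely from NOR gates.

((((x3 NOR x1) NOR (x3 NOR x1)) NOR ((x3 NOR x1) NOR (x3 NOR x1))) NOR ((x1 NOR x1) NOR (x1 NOR x1)))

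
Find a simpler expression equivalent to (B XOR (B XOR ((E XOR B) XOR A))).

By XOR self-cancellation ((E XOR v) XOR v = E):
= ((E XOR B) XOR A)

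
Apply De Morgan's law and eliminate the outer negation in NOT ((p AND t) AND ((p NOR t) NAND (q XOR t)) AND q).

NOT (p AND t) OR NOT ((p NOR t) NAND (q XOR t)) OR NOT q
De Morgan's: NOT(AND of terms) = OR of negations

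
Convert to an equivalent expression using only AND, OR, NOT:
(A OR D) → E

NOT (A OR D) OR E
(Implication elimination: A → B = NOT A OR B)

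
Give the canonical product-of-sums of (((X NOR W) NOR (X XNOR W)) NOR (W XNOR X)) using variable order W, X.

ΠM(0, 1, 2, 3) = (W OR X) AND (W OR NOT X) AND (NOT W OR X) AND (NOT W OR NOT X)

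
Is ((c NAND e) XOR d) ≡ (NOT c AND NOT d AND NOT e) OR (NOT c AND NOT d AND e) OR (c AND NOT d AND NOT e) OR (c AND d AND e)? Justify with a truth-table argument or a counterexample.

Yes, they are equivalent — the two output columns agree on all 8 assignments:
c | d | e | Expression 1 | Expression 2
---------------------------------------
0 | 0 | 0 | 1 | 1
0 | 0 | 1 | 1 | 1
0 | 1 | 0 | 0 | 0
0 | 1 | 1 | 0 | 0
1 | 0 | 0 | 1 | 1
1 | 0 | 1 | 0 | 0
1 | 1 | 0 | 0 | 0
1 | 1 | 1 | 1 | 1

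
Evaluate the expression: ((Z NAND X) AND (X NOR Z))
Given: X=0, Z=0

Substituting: ((0 NAND 0) AND (0 NOR 0))
= 1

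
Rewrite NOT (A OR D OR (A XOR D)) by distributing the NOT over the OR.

NOT A AND NOT D AND NOT (A XOR D)
De Morgan's: NOT(OR of terms) = AND of negations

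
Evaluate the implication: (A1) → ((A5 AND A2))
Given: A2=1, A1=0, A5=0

Antecedent (A1) = 0; consequent ((A5 AND A2)) = 0.
0 → 0 = 1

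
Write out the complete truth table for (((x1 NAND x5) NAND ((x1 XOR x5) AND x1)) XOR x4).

x5 | x4 | x1 | Output
---------------------
0 | 0 | 0 | 1
0 | 0 | 1 | 0
0 | 1 | 0 | 0
0 | 1 | 1 | 1
1 | 0 | 0 | 1
1 | 0 | 1 | 1
1 | 1 | 0 | 0
1 | 1 | 1 | 0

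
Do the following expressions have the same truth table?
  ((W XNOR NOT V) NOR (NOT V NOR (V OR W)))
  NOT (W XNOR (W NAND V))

No. Counterexample: with W=0, V=1, Expression 1 = 0 but Expression 2 = 1.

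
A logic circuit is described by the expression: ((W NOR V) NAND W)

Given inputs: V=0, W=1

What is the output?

Substituting: ((1 NOR 0) NAND 1)
= 1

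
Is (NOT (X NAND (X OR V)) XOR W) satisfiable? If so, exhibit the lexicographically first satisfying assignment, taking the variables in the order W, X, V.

W=0, X=1, V=0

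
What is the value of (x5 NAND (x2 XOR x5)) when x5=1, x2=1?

Substituting: (1 NAND (1 XOR 1))
= 1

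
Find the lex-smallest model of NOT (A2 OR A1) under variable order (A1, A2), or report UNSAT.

A1=0, A2=0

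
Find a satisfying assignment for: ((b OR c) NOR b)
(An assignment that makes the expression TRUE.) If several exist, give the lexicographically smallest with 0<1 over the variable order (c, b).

c=0, b=0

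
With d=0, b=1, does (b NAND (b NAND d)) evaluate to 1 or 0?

Substituting: (1 NAND (1 NAND 0))
= 0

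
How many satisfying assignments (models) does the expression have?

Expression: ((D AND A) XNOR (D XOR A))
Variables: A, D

Satisfying assignments: (0,0)
Count: 1 out of 4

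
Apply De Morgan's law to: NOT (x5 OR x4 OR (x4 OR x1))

NOT x5 AND NOT x4 AND NOT (x4 OR x1)
De Morgan's: NOT(OR of terms) = AND of negations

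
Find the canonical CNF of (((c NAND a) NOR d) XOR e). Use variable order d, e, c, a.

(d OR e OR c OR a) AND (d OR e OR c OR NOT a) AND (d OR e OR NOT c OR a) AND (d OR NOT e OR NOT c OR NOT a) AND (NOT d OR e OR c OR a) AND (NOT d OR e OR c OR NOT a) AND (NOT d OR e OR NOT c OR a) AND (NOT d OR e OR NOT c OR NOT a)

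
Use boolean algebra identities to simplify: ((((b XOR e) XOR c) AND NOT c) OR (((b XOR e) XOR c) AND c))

By distribution ((E AND v) OR (E AND NOT v) = E):
= ((b XOR e) XOR c)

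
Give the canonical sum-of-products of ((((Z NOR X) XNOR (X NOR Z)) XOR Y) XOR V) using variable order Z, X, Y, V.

Σm(0, 3, 4, 7, 8, 11, 12, 15) = (NOT Z AND NOT X AND NOT Y AND NOT V) OR (NOT Z AND NOT X AND Y AND V) OR (NOT Z AND X AND NOT Y AND NOT V) OR (NOT Z AND X AND Y AND V) OR (Z AND NOT X AND NOT Y AND NOT V) OR (Z AND NOT X AND Y AND V) OR (Z AND X AND NOT Y AND NOT V) OR (Z AND X AND Y AND V)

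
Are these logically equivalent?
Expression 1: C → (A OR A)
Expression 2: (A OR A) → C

No, Converse is not equivalent to original (counterexample: C=0, A=1)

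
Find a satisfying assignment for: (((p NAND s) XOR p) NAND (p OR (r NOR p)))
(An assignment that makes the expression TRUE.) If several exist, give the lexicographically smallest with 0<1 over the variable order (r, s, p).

r=0, s=0, p=1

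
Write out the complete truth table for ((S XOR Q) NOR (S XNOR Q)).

S | Q | Output
--------------
0 | 0 | 0
0 | 1 | 0
1 | 0 | 0
1 | 1 | 0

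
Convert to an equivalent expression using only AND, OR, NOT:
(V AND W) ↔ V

((V AND W) AND V) OR (NOT (V AND W) AND NOT V)
(Biconditional = both true or both false)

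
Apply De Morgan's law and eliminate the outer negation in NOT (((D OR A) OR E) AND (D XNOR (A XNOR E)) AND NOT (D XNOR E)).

NOT ((D OR A) OR E) OR NOT (D XNOR (A XNOR E)) OR (D XNOR E)
De Morgan's: NOT(AND of terms) = OR of negations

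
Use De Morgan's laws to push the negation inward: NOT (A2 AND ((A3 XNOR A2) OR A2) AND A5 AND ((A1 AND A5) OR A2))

NOT A2 OR NOT ((A3 XNOR A2) OR A2) OR NOT A5 OR NOT ((A1 AND A5) OR A2)
De Morgan's: NOT(AND of terms) = OR of negations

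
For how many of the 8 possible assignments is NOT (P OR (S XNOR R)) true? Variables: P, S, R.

Satisfying assignments: (0,0,1), (0,1,0)
Count: 2 out of 8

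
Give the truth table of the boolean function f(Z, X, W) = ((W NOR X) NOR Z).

Z | X | W | Output
------------------
0 | 0 | 0 | 0
0 | 0 | 1 | 1
0 | 1 | 0 | 1
0 | 1 | 1 | 1
1 | 0 | 0 | 0
1 | 0 | 1 | 0
1 | 1 | 0 | 0
1 | 1 | 1 | 0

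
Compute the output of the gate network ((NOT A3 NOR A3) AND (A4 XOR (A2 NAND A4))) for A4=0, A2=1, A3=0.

Substituting: ((NOT 0 NOR 0) AND (0 XOR (1 NAND 0)))
= 0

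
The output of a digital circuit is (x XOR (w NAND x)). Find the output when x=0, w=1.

Substituting: (0 XOR (1 NAND 0))
= 1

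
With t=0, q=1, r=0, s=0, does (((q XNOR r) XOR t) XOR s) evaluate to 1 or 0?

Substituting: (((1 XNOR 0) XOR 0) XOR 0)
= 0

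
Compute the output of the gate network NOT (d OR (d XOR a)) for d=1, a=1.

Substituting: NOT (1 OR (1 XOR 1))
= 0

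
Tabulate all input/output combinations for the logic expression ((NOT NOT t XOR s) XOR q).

t | s | q | Output
------------------
0 | 0 | 0 | 0
0 | 0 | 1 | 1
0 | 1 | 0 | 1
0 | 1 | 1 | 0
1 | 0 | 0 | 1
1 | 0 | 1 | 0
1 | 1 | 0 | 0
1 | 1 | 1 | 1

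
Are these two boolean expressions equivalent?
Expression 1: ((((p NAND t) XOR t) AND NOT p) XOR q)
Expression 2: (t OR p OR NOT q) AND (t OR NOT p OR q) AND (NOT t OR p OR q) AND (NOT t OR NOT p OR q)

Yes, they are equivalent — the two output columns agree on all 8 assignments:
t | p | q | Expression 1 | Expression 2
---------------------------------------
0 | 0 | 0 | 1 | 1
0 | 0 | 1 | 0 | 0
0 | 1 | 0 | 0 | 0
0 | 1 | 1 | 1 | 1
1 | 0 | 0 | 0 | 0
1 | 0 | 1 | 1 | 1
1 | 1 | 0 | 0 | 0
1 | 1 | 1 | 1 | 1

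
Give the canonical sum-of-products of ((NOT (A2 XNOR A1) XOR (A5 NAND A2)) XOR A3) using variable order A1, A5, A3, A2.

Σm(0, 3, 4, 5, 9, 10, 14, 15) = (NOT A1 AND NOT A5 AND NOT A3 AND NOT A2) OR (NOT A1 AND NOT A5 AND A3 AND A2) OR (NOT A1 AND A5 AND NOT A3 AND NOT A2) OR (NOT A1 AND A5 AND NOT A3 AND A2) OR (A1 AND NOT A5 AND NOT A3 AND A2) OR (A1 AND NOT A5 AND A3 AND NOT A2) OR (A1 AND A5 AND A3 AND NOT A2) OR (A1 AND A5 AND A3 AND A2)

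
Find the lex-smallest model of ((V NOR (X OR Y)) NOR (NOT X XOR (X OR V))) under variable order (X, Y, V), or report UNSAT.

X=0, Y=0, V=1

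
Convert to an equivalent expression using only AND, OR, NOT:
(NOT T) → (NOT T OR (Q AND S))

T OR (NOT T OR (Q AND S))
(Implication elimination: A → B = NOT A OR B)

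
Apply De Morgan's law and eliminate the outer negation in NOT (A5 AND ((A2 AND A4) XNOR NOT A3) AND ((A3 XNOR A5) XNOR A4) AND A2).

NOT A5 OR NOT ((A2 AND A4) XNOR NOT A3) OR NOT ((A3 XNOR A5) XNOR A4) OR NOT A2
De Morgan's: NOT(AND of terms) = OR of negations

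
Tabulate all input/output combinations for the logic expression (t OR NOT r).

t | r | Output
--------------
0 | 0 | 1
0 | 1 | 0
1 | 0 | 1
1 | 1 | 1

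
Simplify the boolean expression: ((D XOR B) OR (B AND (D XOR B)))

By absorption (E OR (E AND v) = E):
= (D XOR B)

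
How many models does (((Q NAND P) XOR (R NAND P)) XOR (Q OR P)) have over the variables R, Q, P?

Satisfying assignments: (0,0,1), (0,1,0), (1,1,0), (1,1,1)
Count: 4 out of 8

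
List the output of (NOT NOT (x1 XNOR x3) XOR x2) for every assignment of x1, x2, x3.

x1 | x2 | x3 | Output
---------------------
0 | 0 | 0 | 1
0 | 0 | 1 | 0
0 | 1 | 0 | 0
0 | 1 | 1 | 1
1 | 0 | 0 | 0
1 | 0 | 1 | 1
1 | 1 | 0 | 1
1 | 1 | 1 | 0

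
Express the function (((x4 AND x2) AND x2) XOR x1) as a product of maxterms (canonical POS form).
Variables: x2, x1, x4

ΠM(0, 1, 4, 7) = (x2 OR x1 OR x4) AND (x2 OR x1 OR NOT x4) AND (NOT x2 OR x1 OR x4) AND (NOT x2 OR NOT x1 OR NOT x4)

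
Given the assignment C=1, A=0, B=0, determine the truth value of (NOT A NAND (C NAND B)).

Substituting: (NOT 0 NAND (1 NAND 0))
= 0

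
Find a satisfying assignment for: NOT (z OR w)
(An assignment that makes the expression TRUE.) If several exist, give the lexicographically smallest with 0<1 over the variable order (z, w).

z=0, w=0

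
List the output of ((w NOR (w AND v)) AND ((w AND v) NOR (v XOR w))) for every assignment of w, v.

w | v | Output
--------------
0 | 0 | 1
0 | 1 | 0
1 | 0 | 0
1 | 1 | 0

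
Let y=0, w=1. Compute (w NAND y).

Substituting: (1 NAND 0)
= 1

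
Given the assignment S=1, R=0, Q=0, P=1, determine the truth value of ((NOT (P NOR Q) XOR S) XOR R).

Substituting: ((NOT (1 NOR 0) XOR 1) XOR 0)
= 0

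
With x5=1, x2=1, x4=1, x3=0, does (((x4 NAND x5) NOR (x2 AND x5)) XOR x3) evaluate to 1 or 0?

Substituting: (((1 NAND 1) NOR (1 AND 1)) XOR 0)
= 0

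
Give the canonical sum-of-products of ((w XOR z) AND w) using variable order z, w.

Σm(1) = (NOT z AND w)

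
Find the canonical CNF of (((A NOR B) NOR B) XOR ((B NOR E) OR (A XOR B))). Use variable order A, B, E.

(A OR B OR NOT E) AND (NOT A OR B OR E) AND (NOT A OR B OR NOT E) AND (NOT A OR NOT B OR E) AND (NOT A OR NOT B OR NOT E)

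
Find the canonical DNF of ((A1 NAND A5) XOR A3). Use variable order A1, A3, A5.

(NOT A1 AND NOT A3 AND NOT A5) OR (NOT A1 AND NOT A3 AND A5) OR (A1 AND NOT A3 AND NOT A5) OR (A1 AND A3 AND A5)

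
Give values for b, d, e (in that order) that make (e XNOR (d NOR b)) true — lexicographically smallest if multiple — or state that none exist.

b=0, d=0, e=1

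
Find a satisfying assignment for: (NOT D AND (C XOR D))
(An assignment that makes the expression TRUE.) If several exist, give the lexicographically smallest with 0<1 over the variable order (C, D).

C=1, D=0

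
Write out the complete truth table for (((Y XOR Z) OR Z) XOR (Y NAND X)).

X | Y | Z | Output
------------------
0 | 0 | 0 | 1
0 | 0 | 1 | 0
0 | 1 | 0 | 0
0 | 1 | 1 | 0
1 | 0 | 0 | 1
1 | 0 | 1 | 0
1 | 1 | 0 | 1
1 | 1 | 1 | 1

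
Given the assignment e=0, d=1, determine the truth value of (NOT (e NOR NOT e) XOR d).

Substituting: (NOT (0 NOR NOT 0) XOR 1)
= 0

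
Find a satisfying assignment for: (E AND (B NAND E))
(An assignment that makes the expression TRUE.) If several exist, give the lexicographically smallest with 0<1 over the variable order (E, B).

E=1, B=0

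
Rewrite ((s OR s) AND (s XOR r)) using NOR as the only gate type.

((((s NOR s) NOR (s NOR s)) NOR ((s NOR s) NOR (s NOR s))) NOR (((((s NOR r) NOR (s NOR r)) NOR ((s NOR r) NOR (s NOR r))) NOR ((((s NOR s) NOR (r NOR r)) NOR ((s NOR s) NOR (r NOR r))) NOR (((s NOR s) NOR (r NOR r)) NOR ((s NOR s) NOR (r NOR r))))) NOR ((((s NOR r) NOR (s NOR r)) NOR ((s NOR r) NOR (s NOR r))) NOR ((((s NOR s) NOR (r NOR r)) NOR ((s NOR s) NOR (r NOR r))) NOR (((s NOR s) NOR (r NOR r)) NOR ((s NOR s) NOR (r NOR r)))))))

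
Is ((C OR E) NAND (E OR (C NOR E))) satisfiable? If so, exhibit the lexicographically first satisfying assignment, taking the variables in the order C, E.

C=0, E=0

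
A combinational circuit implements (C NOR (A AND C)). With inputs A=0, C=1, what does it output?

Substituting: (1 NOR (0 AND 1))
= 0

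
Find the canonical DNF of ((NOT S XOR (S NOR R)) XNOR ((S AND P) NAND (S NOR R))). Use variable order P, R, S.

(NOT P AND R AND NOT S) OR (P AND R AND NOT S)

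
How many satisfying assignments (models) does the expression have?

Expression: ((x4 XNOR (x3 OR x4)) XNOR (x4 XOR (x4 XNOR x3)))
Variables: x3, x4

Satisfying assignments: (0,0), (0,1), (1,0)
Count: 3 out of 4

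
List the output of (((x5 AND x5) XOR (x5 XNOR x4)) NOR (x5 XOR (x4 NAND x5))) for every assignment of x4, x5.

x4 | x5 | Output
----------------
0 | 0 | 0
0 | 1 | 0
1 | 0 | 0
1 | 1 | 0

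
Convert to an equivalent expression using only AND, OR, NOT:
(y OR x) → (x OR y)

NOT (y OR x) OR (x OR y)
(Implication elimination: A → B = NOT A OR B)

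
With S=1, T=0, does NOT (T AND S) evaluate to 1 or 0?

Substituting: NOT (0 AND 1)
= 1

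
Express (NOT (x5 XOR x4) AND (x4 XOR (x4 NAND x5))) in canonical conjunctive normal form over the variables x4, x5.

(x4 OR NOT x5) AND (NOT x4 OR x5)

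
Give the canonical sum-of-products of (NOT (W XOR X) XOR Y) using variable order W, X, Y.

Σm(0, 3, 5, 6) = (NOT W AND NOT X AND NOT Y) OR (NOT W AND X AND Y) OR (W AND NOT X AND Y) OR (W AND X AND NOT Y)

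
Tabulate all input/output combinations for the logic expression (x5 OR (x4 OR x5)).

x5 | x4 | Output
----------------
0 | 0 | 0
0 | 1 | 1
1 | 0 | 1
1 | 1 | 1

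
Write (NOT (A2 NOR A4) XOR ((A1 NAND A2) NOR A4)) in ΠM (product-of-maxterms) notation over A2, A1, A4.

ΠM(0, 2, 6) = (A2 OR A1 OR A4) AND (A2 OR NOT A1 OR A4) AND (NOT A2 OR NOT A1 OR A4)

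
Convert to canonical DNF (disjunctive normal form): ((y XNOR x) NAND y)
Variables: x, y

(NOT x AND NOT y) OR (NOT x AND y) OR (x AND NOT y)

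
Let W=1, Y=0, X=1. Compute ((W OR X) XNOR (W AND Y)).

Substituting: ((1 OR 1) XNOR (1 AND 0))
= 0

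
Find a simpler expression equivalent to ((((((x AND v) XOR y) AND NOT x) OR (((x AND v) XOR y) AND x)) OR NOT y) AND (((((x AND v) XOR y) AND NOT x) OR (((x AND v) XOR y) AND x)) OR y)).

By distribution ((E OR v) AND (E OR NOT v) = E) then distribution ((E AND v) OR (E AND NOT v) = E):
= ((x AND v) XOR y)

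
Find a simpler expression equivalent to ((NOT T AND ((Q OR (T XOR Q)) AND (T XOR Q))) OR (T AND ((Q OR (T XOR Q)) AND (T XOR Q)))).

By distribution ((E AND v) OR (E AND NOT v) = E) then absorption (E AND (E OR v) = E):
= (T XOR Q)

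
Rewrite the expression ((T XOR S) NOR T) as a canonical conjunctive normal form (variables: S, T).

(S OR NOT T) AND (NOT S OR T) AND (NOT S OR NOT T)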